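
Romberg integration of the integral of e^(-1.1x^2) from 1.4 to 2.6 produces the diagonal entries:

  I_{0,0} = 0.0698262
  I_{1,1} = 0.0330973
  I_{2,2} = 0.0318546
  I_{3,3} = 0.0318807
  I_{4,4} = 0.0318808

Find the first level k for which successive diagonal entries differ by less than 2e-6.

k = 4

|I_{1,1} − I_{0,0}| = 0.0367289 ≥ 2e-6
|I_{2,2} − I_{1,1}| = 0.0012427 ≥ 2e-6
|I_{3,3} − I_{2,2}| = 0.0000261 ≥ 2e-6
|I_{4,4} − I_{3,3}| = 0.0000001 < 2e-6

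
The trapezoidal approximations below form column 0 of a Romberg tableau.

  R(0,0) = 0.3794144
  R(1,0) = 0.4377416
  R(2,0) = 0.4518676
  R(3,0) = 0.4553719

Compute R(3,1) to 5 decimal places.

0.45654

Richardson extrapolation on the trapezoidal column (denominator 4−1=3):
R(3,1) = (4·0.4553719 − 0.4518676) / 3 = 0.4565400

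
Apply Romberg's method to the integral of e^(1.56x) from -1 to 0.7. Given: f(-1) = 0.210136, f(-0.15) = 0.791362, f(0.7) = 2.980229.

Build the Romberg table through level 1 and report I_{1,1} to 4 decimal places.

I_{0,0} (trapezoid, 1 panel, h=1.7000): 2.711810
I_{1,0} (trapezoid, 2 panels, h=0.8500): 2.028563
I_{1,1} = 2.028563 + (2.028563 − 2.711810)/3 = 1.800814

1.8008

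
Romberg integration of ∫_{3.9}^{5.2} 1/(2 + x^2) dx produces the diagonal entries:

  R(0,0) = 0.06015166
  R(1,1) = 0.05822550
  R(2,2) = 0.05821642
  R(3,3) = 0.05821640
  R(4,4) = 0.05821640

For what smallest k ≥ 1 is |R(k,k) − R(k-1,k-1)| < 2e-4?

|R(1,1) − R(0,0)| = 0.00192616 ≥ 2e-4
|R(2,2) − R(1,1)| = 0.00000908 < 2e-4

k = 2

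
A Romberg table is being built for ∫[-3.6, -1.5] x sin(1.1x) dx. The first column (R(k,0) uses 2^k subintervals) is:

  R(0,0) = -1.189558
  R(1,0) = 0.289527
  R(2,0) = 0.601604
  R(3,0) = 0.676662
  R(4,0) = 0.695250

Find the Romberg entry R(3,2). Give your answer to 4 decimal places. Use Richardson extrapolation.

0.7014

R(2,1) = 0.601604 + (0.601604 − 0.289527)/3 = 0.705630
R(3,1) = 0.676662 + (0.676662 − 0.601604)/3 = 0.701681
R(3,2) = 0.701681 + (0.701681 − 0.705630)/15 = 0.701418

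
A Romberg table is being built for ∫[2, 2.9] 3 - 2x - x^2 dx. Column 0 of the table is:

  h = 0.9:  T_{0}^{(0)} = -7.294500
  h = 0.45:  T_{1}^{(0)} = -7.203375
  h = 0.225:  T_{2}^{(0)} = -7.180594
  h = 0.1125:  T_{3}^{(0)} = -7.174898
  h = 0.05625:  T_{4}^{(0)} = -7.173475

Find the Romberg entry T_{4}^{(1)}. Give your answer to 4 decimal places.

Richardson extrapolation on the trapezoidal column (denominator 4−1=3):
T_{4}^{(1)} = -7.173475 + (-7.173475 − (-7.174898))/3 = -7.173001
(Column j=1 coincides with Simpson's rule on the same nodes.)

-7.1730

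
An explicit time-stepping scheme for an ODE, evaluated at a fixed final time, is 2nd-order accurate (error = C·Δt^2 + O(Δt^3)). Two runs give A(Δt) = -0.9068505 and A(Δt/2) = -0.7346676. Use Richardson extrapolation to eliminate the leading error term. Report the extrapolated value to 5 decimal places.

-0.67727

The leading error scales as Δt^2; refining by a factor of 2 reduces it by 2^2 = 4.
Extrapolated value = (4·A(Δt/2) − A(Δt)) / (4 − 1)
= (4·(-0.7346676) − (-0.9068505)) / 3
= -2.0318199 / 3 = -0.6772733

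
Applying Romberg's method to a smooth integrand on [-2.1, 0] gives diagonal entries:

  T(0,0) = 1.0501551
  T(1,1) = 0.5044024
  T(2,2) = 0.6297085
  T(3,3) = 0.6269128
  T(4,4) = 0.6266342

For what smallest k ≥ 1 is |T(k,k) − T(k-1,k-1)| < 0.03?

|T(1,1) − T(0,0)| = 0.5457527 ≥ 0.03
|T(2,2) − T(1,1)| = 0.1253061 ≥ 0.03
|T(3,3) − T(2,2)| = 0.0027957 < 0.03

k = 3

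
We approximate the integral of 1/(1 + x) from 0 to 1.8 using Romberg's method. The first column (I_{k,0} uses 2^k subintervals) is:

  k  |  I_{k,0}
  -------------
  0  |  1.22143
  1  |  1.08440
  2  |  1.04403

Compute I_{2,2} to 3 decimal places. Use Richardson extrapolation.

Richardson extrapolation on the trapezoidal column (denominator 4−1=3):
I_{1,1} = 1.08440 + (1.08440 − 1.22143)/3 = 1.03872
I_{2,1} = 1.04403 + (1.04403 − 1.08440)/3 = 1.03057
I_{2,2} = 1.03057 + (1.03057 − 1.03872)/15 = 1.03003

1.030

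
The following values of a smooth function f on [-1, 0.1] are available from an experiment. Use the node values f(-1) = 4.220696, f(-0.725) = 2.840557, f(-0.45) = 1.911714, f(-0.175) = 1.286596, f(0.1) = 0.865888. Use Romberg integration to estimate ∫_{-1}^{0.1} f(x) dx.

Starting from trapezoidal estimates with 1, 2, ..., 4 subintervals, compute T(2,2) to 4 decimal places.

T(0,0) (trapezoid, 1 panel, h=1.1000): 2.797621
T(1,0) (trapezoid, 2 panels, h=0.5500): 2.450253
T(2,0) (trapezoid, 4 panels, h=0.2750): 2.360094
T(1,1) = 2.450253 + (2.450253 − 2.797621)/3 = 2.334464
T(2,1) = 2.360094 + (2.360094 − 2.450253)/3 = 2.330041
T(2,2) = 2.330041 + (2.330041 − 2.334464)/15 = 2.329746

2.3297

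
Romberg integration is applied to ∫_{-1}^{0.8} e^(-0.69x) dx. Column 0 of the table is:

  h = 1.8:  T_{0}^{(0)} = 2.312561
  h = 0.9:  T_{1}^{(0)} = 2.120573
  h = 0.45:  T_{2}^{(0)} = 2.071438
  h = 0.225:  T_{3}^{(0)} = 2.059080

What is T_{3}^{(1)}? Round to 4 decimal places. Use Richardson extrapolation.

2.0550

T_{3}^{(1)} = (4·2.059080 − 2.071438) / 3 = 2.054961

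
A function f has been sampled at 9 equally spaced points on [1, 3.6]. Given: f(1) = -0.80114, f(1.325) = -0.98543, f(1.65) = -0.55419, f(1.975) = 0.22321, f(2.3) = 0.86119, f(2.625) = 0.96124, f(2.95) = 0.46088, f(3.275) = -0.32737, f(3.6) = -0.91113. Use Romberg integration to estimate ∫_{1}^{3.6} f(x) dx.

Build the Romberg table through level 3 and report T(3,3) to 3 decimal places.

-0.074

T(0,0) (trapezoid, 1 panel, h=2.6000): -2.22595
T(1,0) (trapezoid, 2 panels, h=1.3000): 0.00657
T(2,0) (trapezoid, 4 panels, h=0.6500): -0.05737
T(3,0) (trapezoid, 8 panels, h=0.3250): -0.07040
T(1,1) = 0.00657 + (0.00657 − (-2.22595))/3 = 0.75074
T(2,1) = -0.05737 + (-0.05737 − 0.00657)/3 = -0.07868
T(3,1) = -0.07040 + (-0.07040 − (-0.05737))/3 = -0.07474
T(2,2) = -0.07868 + (-0.07868 − 0.75074)/15 = -0.13397
T(3,2) = -0.07474 + (-0.07474 − (-0.07868))/15 = -0.07448
T(3,3) = -0.07448 + (-0.07448 − (-0.13397))/63 = -0.07354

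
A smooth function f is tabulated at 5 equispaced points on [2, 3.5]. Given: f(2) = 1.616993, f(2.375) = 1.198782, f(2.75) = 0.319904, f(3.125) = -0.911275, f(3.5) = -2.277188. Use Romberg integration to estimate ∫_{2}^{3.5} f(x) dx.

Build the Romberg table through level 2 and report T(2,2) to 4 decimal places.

T(0,0) (trapezoid, 1 panel, h=1.5000): -0.495146
T(1,0) (trapezoid, 2 panels, h=0.7500): -0.007645
T(2,0) (trapezoid, 4 panels, h=0.3750): 0.103993
T(1,1) = -0.007645 + (-0.007645 − (-0.495146))/3 = 0.154855
T(2,1) = 0.103993 + (0.103993 − (-0.007645))/3 = 0.141206
T(2,2) = 0.141206 + (0.141206 − 0.154855)/15 = 0.140296

0.1403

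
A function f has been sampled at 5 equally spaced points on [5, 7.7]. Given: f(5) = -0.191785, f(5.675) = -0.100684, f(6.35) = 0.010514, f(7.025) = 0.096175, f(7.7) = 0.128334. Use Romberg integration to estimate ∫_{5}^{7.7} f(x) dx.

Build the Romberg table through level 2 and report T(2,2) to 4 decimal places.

-0.0139

T(0,0) (trapezoid, 1 panel, h=2.7000): -0.085659
T(1,0) (trapezoid, 2 panels, h=1.3500): -0.028636
T(2,0) (trapezoid, 4 panels, h=0.6750): -0.017361
T(1,1) = -0.028636 + (-0.028636 − (-0.085659))/3 = -0.009628
T(2,1) = -0.017361 + (-0.017361 − (-0.028636))/3 = -0.013603
T(2,2) = -0.013603 + (-0.013603 − (-0.009628))/15 = -0.013868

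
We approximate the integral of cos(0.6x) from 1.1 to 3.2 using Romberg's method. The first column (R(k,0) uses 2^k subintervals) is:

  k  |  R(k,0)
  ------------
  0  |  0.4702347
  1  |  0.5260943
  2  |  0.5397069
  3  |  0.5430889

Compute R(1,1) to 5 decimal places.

0.54471

Richardson extrapolation on the trapezoidal column (denominator 4−1=3):
R(1,1) = 0.5260943 + (0.5260943 − 0.4702347)/3 = 0.5447142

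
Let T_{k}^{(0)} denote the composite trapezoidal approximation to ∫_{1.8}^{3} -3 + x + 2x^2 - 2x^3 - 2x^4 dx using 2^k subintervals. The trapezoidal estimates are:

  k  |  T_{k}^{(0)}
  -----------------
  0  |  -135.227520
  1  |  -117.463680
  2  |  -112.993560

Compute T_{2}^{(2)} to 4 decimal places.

Richardson extrapolation on the trapezoidal column (denominator 4−1=3):
T_{1}^{(1)} = (4·(-117.463680) − (-135.227520)) / 3 = -111.542400
T_{2}^{(1)} = -112.993560 + (-112.993560 − (-117.463680))/3 = -111.503520
T_{2}^{(2)} = -111.503520 + (-111.503520 − (-111.542400))/15 = -111.500928
(Column j=1 coincides with Simpson's rule on the same nodes.)

-111.5009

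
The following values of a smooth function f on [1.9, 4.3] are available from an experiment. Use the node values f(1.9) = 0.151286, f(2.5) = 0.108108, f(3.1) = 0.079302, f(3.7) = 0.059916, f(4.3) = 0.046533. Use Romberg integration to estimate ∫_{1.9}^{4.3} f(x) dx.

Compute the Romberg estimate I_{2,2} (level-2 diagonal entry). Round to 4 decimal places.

0.2057

I_{0,0} (trapezoid, 1 panel, h=2.4000): 0.237383
I_{1,0} (trapezoid, 2 panels, h=1.2000): 0.213854
I_{2,0} (trapezoid, 4 panels, h=0.6000): 0.207741
I_{1,1} = 0.213854 + (0.213854 − 0.237383)/3 = 0.206011
I_{2,1} = 0.207741 + (0.207741 − 0.213854)/3 = 0.205703
I_{2,2} = 0.205703 + (0.205703 − 0.206011)/15 = 0.205682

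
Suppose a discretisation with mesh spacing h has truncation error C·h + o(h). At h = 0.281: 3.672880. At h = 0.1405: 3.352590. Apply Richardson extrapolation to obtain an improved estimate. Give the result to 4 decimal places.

3.0323

Extrapolated value = (2·A(h/2) − A(h)) / (2 − 1)
= (2·3.352590 − 3.672880) / 1
= 3.032300 / 1 = 3.032300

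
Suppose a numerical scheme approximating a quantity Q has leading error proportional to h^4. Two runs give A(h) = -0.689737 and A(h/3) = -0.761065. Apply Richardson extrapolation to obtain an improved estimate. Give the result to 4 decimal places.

The leading error scales as h^4; refining by a factor of 3 reduces it by 3^4 = 81.
Extrapolated value = (81·A(h/3) − A(h)) / (81 − 1)
= (81·(-0.761065) − (-0.689737)) / 80
= -60.956528 / 80 = -0.761957

-0.7620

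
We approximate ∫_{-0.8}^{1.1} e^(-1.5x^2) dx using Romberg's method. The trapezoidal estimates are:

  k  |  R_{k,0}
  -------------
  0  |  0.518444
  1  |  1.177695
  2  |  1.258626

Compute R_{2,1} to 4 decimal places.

1.2856

R_{2,1} = (4·1.258626 − 1.177695) / 3 = 1.285603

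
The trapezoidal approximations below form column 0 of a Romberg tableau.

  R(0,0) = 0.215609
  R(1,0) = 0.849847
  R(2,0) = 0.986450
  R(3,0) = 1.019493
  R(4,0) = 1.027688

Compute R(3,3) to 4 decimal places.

1.0304

Richardson extrapolation on the trapezoidal column (denominator 4−1=3):
R(1,1) = (4·0.849847 − 0.215609) / 3 = 1.061260
R(2,1) = (4·0.986450 − 0.849847) / 3 = 1.031984
R(3,1) = 1.019493 + (1.019493 − 0.986450)/3 = 1.030507
R(2,2) = (16·1.031984 − 1.061260) / 15 = 1.030032
R(3,2) = 1.030507 + (1.030507 − 1.031984)/15 = 1.030409
R(3,3) = 1.030409 + (1.030409 − 1.030032)/63 = 1.030415
(Column j=1 coincides with Simpson's rule on the same nodes.)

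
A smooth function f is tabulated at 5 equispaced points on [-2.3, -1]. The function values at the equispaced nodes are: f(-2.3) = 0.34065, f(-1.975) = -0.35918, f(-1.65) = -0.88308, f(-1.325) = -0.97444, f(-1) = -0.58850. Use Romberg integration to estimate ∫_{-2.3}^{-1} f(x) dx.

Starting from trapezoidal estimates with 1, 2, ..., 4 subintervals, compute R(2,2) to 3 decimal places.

R(0,0) (trapezoid, 1 panel, h=1.3000): -0.16110
R(1,0) (trapezoid, 2 panels, h=0.6500): -0.65455
R(2,0) (trapezoid, 4 panels, h=0.3250): -0.76070
R(1,1) = -0.65455 + (-0.65455 − (-0.16110))/3 = -0.81903
R(2,1) = -0.76070 + (-0.76070 − (-0.65455))/3 = -0.79608
R(2,2) = -0.79608 + (-0.79608 − (-0.81903))/15 = -0.79455

-0.795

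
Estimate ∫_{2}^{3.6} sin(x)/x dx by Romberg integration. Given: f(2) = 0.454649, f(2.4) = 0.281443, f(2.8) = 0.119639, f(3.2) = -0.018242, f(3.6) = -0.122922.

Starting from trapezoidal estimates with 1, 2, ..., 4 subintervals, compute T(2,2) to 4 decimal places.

0.2165

T(0,0) (trapezoid, 1 panel, h=1.6000): 0.265382
T(1,0) (trapezoid, 2 panels, h=0.8000): 0.228402
T(2,0) (trapezoid, 4 panels, h=0.4000): 0.219481
T(1,1) = 0.228402 + (0.228402 − 0.265382)/3 = 0.216075
T(2,1) = 0.219481 + (0.219481 − 0.228402)/3 = 0.216507
T(2,2) = 0.216507 + (0.216507 − 0.216075)/15 = 0.216536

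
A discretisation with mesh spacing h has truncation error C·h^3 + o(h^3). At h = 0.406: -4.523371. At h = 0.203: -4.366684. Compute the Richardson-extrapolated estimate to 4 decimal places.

Extrapolated value = (8·A(h/2) − A(h)) / (8 − 1)
= (8·(-4.366684) − (-4.523371)) / 7
= -30.410101 / 7 = -4.344300

-4.3443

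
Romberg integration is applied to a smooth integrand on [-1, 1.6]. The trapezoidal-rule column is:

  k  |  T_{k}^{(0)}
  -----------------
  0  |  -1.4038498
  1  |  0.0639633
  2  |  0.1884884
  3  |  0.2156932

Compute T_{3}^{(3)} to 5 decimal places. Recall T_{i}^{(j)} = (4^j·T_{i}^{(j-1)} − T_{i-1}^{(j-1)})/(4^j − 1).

0.22467

Richardson extrapolation on the trapezoidal column (denominator 4−1=3):
T_{1}^{(1)} = (4·0.0639633 − (-1.4038498)) / 3 = 0.5532343
T_{2}^{(1)} = (4·0.1884884 − 0.0639633) / 3 = 0.2299968
T_{3}^{(1)} = (4·0.2156932 − 0.1884884) / 3 = 0.2247615
T_{2}^{(2)} = (16·0.2299968 − 0.5532343) / 15 = 0.2084476
T_{3}^{(2)} = (16·0.2247615 − 0.2299968) / 15 = 0.2244125
T_{3}^{(3)} = 0.2244125 + (0.2244125 − 0.2084476)/63 = 0.2246659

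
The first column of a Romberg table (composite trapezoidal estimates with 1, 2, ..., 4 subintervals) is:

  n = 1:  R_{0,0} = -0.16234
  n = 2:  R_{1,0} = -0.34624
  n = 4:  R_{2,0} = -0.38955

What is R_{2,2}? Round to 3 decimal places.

-0.404

Richardson extrapolation on the trapezoidal column (denominator 4−1=3):
R_{1,1} = (4·(-0.34624) − (-0.16234)) / 3 = -0.40754
R_{2,1} = (4·(-0.38955) − (-0.34624)) / 3 = -0.40399
R_{2,2} = -0.40399 + (-0.40399 − (-0.40754))/15 = -0.40375
(Column j=1 coincides with Simpson's rule on the same nodes.)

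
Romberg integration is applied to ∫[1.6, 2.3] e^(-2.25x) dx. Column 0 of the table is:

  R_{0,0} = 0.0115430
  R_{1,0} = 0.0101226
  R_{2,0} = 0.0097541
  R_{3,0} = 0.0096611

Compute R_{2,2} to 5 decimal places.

Richardson extrapolation on the trapezoidal column (denominator 4−1=3):
R_{1,1} = (4·0.0101226 − 0.0115430) / 3 = 0.0096491
R_{2,1} = 0.0097541 + (0.0097541 − 0.0101226)/3 = 0.0096313
R_{2,2} = (16·0.0096313 − 0.0096491) / 15 = 0.0096301

0.00963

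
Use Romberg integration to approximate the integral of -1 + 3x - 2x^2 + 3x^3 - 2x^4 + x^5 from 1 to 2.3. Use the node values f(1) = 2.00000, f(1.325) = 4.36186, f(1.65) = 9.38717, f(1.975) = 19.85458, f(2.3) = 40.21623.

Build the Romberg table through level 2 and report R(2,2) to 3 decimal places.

R(0,0) (trapezoid, 1 panel, h=1.3000): 27.44055
R(1,0) (trapezoid, 2 panels, h=0.6500): 19.82194
R(2,0) (trapezoid, 4 panels, h=0.3250): 17.78131
R(1,1) = 19.82194 + (19.82194 − 27.44055)/3 = 17.28240
R(2,1) = 17.78131 + (17.78131 − 19.82194)/3 = 17.10110
R(2,2) = 17.10110 + (17.10110 − 17.28240)/15 = 17.08901

17.089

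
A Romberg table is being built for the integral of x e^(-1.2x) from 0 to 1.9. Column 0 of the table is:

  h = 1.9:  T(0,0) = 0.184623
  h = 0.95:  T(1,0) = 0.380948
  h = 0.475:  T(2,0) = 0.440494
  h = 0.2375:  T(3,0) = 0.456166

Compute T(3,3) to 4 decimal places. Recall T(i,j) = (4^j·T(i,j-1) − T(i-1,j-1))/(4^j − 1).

0.4615

T(1,1) = (4·0.380948 − 0.184623) / 3 = 0.446390
T(2,1) = 0.440494 + (0.440494 − 0.380948)/3 = 0.460343
T(3,1) = 0.456166 + (0.456166 − 0.440494)/3 = 0.461390
T(2,2) = 0.460343 + (0.460343 − 0.446390)/15 = 0.461273
T(3,2) = 0.461390 + (0.461390 − 0.460343)/15 = 0.461460
T(3,3) = 0.461460 + (0.461460 − 0.461273)/63 = 0.461463
(Column j=1 coincides with Simpson's rule on the same nodes.)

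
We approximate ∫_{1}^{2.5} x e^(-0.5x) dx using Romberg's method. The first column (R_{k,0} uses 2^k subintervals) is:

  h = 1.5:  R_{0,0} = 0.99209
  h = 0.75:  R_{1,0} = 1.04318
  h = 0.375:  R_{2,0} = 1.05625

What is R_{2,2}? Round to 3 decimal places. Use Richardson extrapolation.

1.061

Richardson extrapolation on the trapezoidal column (denominator 4−1=3):
R_{1,1} = (4·1.04318 − 0.99209) / 3 = 1.06021
R_{2,1} = 1.05625 + (1.05625 − 1.04318)/3 = 1.06061
R_{2,2} = (16·1.06061 − 1.06021) / 15 = 1.06064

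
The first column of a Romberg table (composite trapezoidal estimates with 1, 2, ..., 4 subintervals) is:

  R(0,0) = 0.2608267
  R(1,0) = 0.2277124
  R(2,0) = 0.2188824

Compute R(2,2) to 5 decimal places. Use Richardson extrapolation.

Richardson extrapolation on the trapezoidal column (denominator 4−1=3):
R(1,1) = (4·0.2277124 − 0.2608267) / 3 = 0.2166743
R(2,1) = (4·0.2188824 − 0.2277124) / 3 = 0.2159391
R(2,2) = 0.2159391 + (0.2159391 − 0.2166743)/15 = 0.2158901
(Column j=1 coincides with Simpson's rule on the same nodes.)

0.21589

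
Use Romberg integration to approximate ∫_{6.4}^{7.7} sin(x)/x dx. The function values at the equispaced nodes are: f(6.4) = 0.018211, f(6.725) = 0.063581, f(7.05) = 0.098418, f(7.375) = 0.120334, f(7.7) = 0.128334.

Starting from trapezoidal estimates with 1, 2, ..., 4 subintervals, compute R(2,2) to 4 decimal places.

0.1169

R(0,0) (trapezoid, 1 panel, h=1.3000): 0.095254
R(1,0) (trapezoid, 2 panels, h=0.6500): 0.111599
R(2,0) (trapezoid, 4 panels, h=0.3250): 0.115572
R(1,1) = 0.111599 + (0.111599 − 0.095254)/3 = 0.117047
R(2,1) = 0.115572 + (0.115572 − 0.111599)/3 = 0.116896
R(2,2) = 0.116896 + (0.116896 − 0.117047)/15 = 0.116886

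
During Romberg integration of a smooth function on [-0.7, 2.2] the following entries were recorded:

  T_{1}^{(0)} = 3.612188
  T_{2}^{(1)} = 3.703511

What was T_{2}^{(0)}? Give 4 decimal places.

3.6807

From T_{2}^{(1)} = (4·T_{2}^{(0)} − T_{1}^{(0)})/3, solve for T_{2}^{(0)}:
4·T_{2}^{(0)} = 3·3.703511 + 3.612188 = 14.722721
T_{2}^{(0)} = 3.680680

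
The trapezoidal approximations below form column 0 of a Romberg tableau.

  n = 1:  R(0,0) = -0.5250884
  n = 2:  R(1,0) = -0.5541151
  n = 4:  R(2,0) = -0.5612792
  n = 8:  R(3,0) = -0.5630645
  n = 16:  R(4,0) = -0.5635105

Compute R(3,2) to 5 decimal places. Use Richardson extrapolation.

-0.56366

Richardson extrapolation on the trapezoidal column (denominator 4−1=3):
R(2,1) = -0.5612792 + (-0.5612792 − (-0.5541151))/3 = -0.5636672
R(3,1) = -0.5630645 + (-0.5630645 − (-0.5612792))/3 = -0.5636596
R(3,2) = (16·(-0.5636596) − (-0.5636672)) / 15 = -0.5636591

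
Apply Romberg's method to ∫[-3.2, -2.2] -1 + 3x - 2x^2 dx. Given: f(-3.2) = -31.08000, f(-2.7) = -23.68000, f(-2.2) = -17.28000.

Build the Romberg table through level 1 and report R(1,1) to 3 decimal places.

R(0,0) (trapezoid, 1 panel, h=1.0000): -24.18000
R(1,0) (trapezoid, 2 panels, h=0.5000): -23.93000
R(1,1) = -23.93000 + (-23.93000 − (-24.18000))/3 = -23.84667

-23.847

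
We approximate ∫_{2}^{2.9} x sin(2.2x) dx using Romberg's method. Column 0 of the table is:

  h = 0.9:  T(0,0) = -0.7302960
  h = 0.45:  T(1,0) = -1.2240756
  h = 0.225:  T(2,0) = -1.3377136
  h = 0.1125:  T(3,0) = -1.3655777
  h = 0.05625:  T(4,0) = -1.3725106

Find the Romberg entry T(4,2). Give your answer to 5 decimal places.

-1.37482

T(3,1) = -1.3655777 + (-1.3655777 − (-1.3377136))/3 = -1.3748657
T(4,1) = (4·(-1.3725106) − (-1.3655777)) / 3 = -1.3748216
T(4,2) = (16·(-1.3748216) − (-1.3748657)) / 15 = -1.3748187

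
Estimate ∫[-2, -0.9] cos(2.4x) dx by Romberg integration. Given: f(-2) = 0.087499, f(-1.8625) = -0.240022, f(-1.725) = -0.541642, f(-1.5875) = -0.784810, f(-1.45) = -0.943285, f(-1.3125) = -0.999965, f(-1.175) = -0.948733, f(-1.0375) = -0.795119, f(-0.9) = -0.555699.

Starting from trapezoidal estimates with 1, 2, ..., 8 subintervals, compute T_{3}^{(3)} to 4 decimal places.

-0.7615

T_{0}^{(0)} (trapezoid, 1 panel, h=1.1000): -0.257510
T_{1}^{(0)} (trapezoid, 2 panels, h=0.5500): -0.647562
T_{2}^{(0)} (trapezoid, 4 panels, h=0.2750): -0.733634
T_{3}^{(0)} (trapezoid, 8 panels, h=0.1375): -0.754555
T_{1}^{(1)} = -0.647562 + (-0.647562 − (-0.257510))/3 = -0.777579
T_{2}^{(1)} = -0.733634 + (-0.733634 − (-0.647562))/3 = -0.762325
T_{3}^{(1)} = -0.754555 + (-0.754555 − (-0.733634))/3 = -0.761529
T_{2}^{(2)} = -0.762325 + (-0.762325 − (-0.777579))/15 = -0.761308
T_{3}^{(2)} = -0.761529 + (-0.761529 − (-0.762325))/15 = -0.761476
T_{3}^{(3)} = -0.761476 + (-0.761476 − (-0.761308))/63 = -0.761479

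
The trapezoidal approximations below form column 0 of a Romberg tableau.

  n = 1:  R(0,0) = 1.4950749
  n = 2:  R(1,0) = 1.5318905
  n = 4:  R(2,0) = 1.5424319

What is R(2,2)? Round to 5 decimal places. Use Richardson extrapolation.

1.54606

R(1,1) = (4·1.5318905 − 1.4950749) / 3 = 1.5441624
R(2,1) = 1.5424319 + (1.5424319 − 1.5318905)/3 = 1.5459457
R(2,2) = (16·1.5459457 − 1.5441624) / 15 = 1.5460646
(Column j=1 coincides with Simpson's rule on the same nodes.)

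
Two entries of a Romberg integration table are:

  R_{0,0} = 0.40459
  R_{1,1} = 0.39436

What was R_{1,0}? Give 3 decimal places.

0.397

From R_{1,1} = (4·R_{1,0} − R_{0,0})/3, solve for R_{1,0}:
4·R_{1,0} = 3·0.39436 + 0.40459 = 1.58767
R_{1,0} = 0.39692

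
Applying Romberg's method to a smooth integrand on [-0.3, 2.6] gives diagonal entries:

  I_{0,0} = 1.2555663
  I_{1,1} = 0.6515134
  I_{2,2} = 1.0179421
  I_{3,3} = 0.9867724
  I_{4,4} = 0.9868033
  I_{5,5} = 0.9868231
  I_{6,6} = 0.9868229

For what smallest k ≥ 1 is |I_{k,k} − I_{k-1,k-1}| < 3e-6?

k = 6

|I_{1,1} − I_{0,0}| = 0.6040529 ≥ 3e-6
|I_{2,2} − I_{1,1}| = 0.3664287 ≥ 3e-6
|I_{3,3} − I_{2,2}| = 0.0311697 ≥ 3e-6
|I_{4,4} − I_{3,3}| = 0.0000309 ≥ 3e-6
|I_{5,5} − I_{4,4}| = 0.0000198 ≥ 3e-6
|I_{6,6} − I_{5,5}| = 0.0000002 < 3e-6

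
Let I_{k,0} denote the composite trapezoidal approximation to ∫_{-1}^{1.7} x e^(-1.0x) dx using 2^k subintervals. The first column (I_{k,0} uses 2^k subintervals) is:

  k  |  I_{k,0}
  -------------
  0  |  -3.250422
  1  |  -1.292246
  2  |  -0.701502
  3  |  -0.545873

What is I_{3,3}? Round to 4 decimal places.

-0.4933

I_{1,1} = (4·(-1.292246) − (-3.250422)) / 3 = -0.639521
I_{2,1} = -0.701502 + (-0.701502 − (-1.292246))/3 = -0.504587
I_{3,1} = -0.545873 + (-0.545873 − (-0.701502))/3 = -0.493997
I_{2,2} = -0.504587 + (-0.504587 − (-0.639521))/15 = -0.495591
I_{3,2} = (16·(-0.493997) − (-0.504587)) / 15 = -0.493291
I_{3,3} = (64·(-0.493291) − (-0.495591)) / 63 = -0.493254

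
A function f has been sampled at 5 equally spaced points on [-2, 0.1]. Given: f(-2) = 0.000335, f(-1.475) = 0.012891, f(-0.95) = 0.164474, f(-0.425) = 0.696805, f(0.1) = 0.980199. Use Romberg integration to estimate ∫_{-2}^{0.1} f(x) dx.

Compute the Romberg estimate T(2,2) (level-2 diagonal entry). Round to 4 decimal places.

T(0,0) (trapezoid, 1 panel, h=2.1000): 1.029561
T(1,0) (trapezoid, 2 panels, h=1.0500): 0.687478
T(2,0) (trapezoid, 4 panels, h=0.5250): 0.716329
T(1,1) = 0.687478 + (0.687478 − 1.029561)/3 = 0.573450
T(2,1) = 0.716329 + (0.716329 − 0.687478)/3 = 0.725946
T(2,2) = 0.725946 + (0.725946 − 0.573450)/15 = 0.736112

0.7361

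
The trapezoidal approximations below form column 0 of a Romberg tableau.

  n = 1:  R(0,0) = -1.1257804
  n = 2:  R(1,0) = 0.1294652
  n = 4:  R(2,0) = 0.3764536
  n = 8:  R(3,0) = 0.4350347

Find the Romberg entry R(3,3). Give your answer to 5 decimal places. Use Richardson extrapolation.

Richardson extrapolation on the trapezoidal column (denominator 4−1=3):
R(1,1) = (4·0.1294652 − (-1.1257804)) / 3 = 0.5478804
R(2,1) = (4·0.3764536 − 0.1294652) / 3 = 0.4587831
R(3,1) = (4·0.4350347 − 0.3764536) / 3 = 0.4545617
R(2,2) = (16·0.4587831 − 0.5478804) / 15 = 0.4528433
R(3,2) = 0.4545617 + (0.4545617 − 0.4587831)/15 = 0.4542803
R(3,3) = (64·0.4542803 − 0.4528433) / 63 = 0.4543031

0.45430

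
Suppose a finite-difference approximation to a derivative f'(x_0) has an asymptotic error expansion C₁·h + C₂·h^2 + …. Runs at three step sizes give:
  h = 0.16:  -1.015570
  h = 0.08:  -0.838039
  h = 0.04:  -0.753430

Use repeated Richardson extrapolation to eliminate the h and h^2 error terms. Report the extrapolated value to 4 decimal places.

First eliminate the h term (factor 2^1 = 2):
  B₁ = (2·(-0.838039) − (-1.015570))/1 = -0.660508
  B₂ = (2·(-0.753430) − (-0.838039))/1 = -0.668821
Then eliminate the h^2 term (factor 2^2 = 4):
  (4·(-0.668821) − (-0.660508))/3 = -0.671592

-0.6716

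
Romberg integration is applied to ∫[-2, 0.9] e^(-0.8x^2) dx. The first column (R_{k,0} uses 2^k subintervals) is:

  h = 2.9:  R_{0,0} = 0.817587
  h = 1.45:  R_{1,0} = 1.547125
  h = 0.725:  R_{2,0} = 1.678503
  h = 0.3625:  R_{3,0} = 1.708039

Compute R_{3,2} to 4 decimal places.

1.7176

R_{2,1} = 1.678503 + (1.678503 − 1.547125)/3 = 1.722296
R_{3,1} = 1.708039 + (1.708039 − 1.678503)/3 = 1.717884
R_{3,2} = 1.717884 + (1.717884 − 1.722296)/15 = 1.717590
(Column j=1 coincides with Simpson's rule on the same nodes.)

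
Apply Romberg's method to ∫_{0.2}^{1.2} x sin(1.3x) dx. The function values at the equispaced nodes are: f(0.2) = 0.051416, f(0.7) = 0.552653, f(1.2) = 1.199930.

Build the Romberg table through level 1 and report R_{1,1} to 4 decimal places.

R_{0,0} (trapezoid, 1 panel, h=1.0000): 0.625673
R_{1,0} (trapezoid, 2 panels, h=0.5000): 0.589163
R_{1,1} = 0.589163 + (0.589163 − 0.625673)/3 = 0.576993

0.5770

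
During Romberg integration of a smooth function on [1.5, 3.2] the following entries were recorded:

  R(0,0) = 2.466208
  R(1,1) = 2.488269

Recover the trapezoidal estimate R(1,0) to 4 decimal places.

2.4828

From R(1,1) = (4·R(1,0) − R(0,0))/3, solve for R(1,0):
4·R(1,0) = 3·2.488269 + 2.466208 = 9.931015
R(1,0) = 2.482754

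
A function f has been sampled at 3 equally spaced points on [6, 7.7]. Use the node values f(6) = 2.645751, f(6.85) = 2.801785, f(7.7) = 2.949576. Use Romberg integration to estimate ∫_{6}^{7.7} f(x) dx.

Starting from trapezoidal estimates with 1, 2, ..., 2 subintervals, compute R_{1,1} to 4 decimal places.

4.7607

R_{0,0} (trapezoid, 1 panel, h=1.7000): 4.756028
R_{1,0} (trapezoid, 2 panels, h=0.8500): 4.759531
R_{1,1} = 4.759531 + (4.759531 − 4.756028)/3 = 4.760699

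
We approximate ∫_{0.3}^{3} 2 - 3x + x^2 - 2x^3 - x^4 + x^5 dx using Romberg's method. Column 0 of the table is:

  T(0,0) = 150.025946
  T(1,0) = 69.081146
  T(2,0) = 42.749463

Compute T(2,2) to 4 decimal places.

T(1,1) = (4·69.081146 − 150.025946) / 3 = 42.099546
T(2,1) = (4·42.749463 − 69.081146) / 3 = 33.972235
T(2,2) = (16·33.972235 − 42.099546) / 15 = 33.430414
(Column j=1 coincides with Simpson's rule on the same nodes.)

33.4304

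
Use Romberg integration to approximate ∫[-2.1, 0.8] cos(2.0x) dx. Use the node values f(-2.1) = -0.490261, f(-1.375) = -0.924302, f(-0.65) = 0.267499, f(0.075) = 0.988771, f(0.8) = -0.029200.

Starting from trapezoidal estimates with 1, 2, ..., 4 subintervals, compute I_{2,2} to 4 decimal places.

0.0527

I_{0,0} (trapezoid, 1 panel, h=2.9000): -0.753218
I_{1,0} (trapezoid, 2 panels, h=1.4500): 0.011264
I_{2,0} (trapezoid, 4 panels, h=0.7250): 0.052372
I_{1,1} = 0.011264 + (0.011264 − (-0.753218))/3 = 0.266091
I_{2,1} = 0.052372 + (0.052372 − 0.011264)/3 = 0.066075
I_{2,2} = 0.066075 + (0.066075 − 0.266091)/15 = 0.052741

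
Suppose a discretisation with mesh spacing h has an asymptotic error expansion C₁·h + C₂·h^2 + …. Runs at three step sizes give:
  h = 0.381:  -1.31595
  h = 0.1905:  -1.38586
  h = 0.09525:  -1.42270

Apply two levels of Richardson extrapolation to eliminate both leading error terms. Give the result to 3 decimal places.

-1.461

First eliminate the h term (factor 2^1 = 2):
  B₁ = (2·(-1.38586) − (-1.31595))/1 = -1.45577
  B₂ = (2·(-1.42270) − (-1.38586))/1 = -1.45954
Then eliminate the h^2 term (factor 2^2 = 4):
  (4·(-1.45954) − (-1.45577))/3 = -1.46080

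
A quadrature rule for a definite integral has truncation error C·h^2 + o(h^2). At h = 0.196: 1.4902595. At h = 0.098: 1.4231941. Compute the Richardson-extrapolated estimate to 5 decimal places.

1.40084

The leading error scales as h^2; refining by a factor of 2 reduces it by 2^2 = 4.
Extrapolated value = (4·A(h/2) − A(h)) / (4 − 1)
= (4·1.4231941 − 1.4902595) / 3
= 4.2025169 / 3 = 1.4008390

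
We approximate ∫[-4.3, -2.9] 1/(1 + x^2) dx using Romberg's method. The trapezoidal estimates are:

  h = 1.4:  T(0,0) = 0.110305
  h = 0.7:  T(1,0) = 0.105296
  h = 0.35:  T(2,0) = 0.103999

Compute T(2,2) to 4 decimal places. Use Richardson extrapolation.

0.1036

T(1,1) = 0.105296 + (0.105296 − 0.110305)/3 = 0.103626
T(2,1) = 0.103999 + (0.103999 − 0.105296)/3 = 0.103567
T(2,2) = (16·0.103567 − 0.103626) / 15 = 0.103563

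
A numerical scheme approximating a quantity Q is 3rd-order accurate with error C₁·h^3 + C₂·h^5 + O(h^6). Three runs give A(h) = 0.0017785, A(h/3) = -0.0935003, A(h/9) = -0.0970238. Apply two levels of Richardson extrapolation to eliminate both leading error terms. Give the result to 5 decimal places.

-0.09716

First eliminate the h^3 term (factor 3^3 = 27):
  B₁ = (27·(-0.0935003) − 0.0017785)/26 = -0.0971649
  B₂ = (27·(-0.0970238) − (-0.0935003))/26 = -0.0971593
Then eliminate the h^5 term (factor 3^5 = 243):
  (243·(-0.0971593) − (-0.0971649))/242 = -0.0971593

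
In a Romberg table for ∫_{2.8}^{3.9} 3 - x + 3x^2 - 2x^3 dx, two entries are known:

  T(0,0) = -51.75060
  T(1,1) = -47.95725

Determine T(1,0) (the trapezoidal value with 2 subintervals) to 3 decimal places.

From T(1,1) = (4·T(1,0) − T(0,0))/3, solve for T(1,0):
4·T(1,0) = 3·(-47.95725) + (-51.75060) = -195.62235
T(1,0) = -48.90559

-48.906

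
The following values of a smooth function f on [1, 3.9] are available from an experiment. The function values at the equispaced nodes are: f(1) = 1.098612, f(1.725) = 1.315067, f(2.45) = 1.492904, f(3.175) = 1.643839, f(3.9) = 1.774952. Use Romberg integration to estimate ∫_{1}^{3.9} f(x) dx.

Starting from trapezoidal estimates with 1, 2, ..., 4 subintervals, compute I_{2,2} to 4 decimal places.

I_{0,0} (trapezoid, 1 panel, h=2.9000): 4.166668
I_{1,0} (trapezoid, 2 panels, h=1.4500): 4.248045
I_{2,0} (trapezoid, 4 panels, h=0.7250): 4.269229
I_{1,1} = 4.248045 + (4.248045 − 4.166668)/3 = 4.275171
I_{2,1} = 4.269229 + (4.269229 − 4.248045)/3 = 4.276290
I_{2,2} = 4.276290 + (4.276290 − 4.275171)/15 = 4.276365

4.2764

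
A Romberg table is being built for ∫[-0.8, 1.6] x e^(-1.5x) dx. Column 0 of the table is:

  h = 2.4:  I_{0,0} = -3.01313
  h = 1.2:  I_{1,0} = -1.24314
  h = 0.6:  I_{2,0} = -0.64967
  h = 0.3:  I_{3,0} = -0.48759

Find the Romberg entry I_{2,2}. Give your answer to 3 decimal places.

Richardson extrapolation on the trapezoidal column (denominator 4−1=3):
I_{1,1} = (4·(-1.24314) − (-3.01313)) / 3 = -0.65314
I_{2,1} = (4·(-0.64967) − (-1.24314)) / 3 = -0.45185
I_{2,2} = (16·(-0.45185) − (-0.65314)) / 15 = -0.43843
(Column j=1 coincides with Simpson's rule on the same nodes.)

-0.438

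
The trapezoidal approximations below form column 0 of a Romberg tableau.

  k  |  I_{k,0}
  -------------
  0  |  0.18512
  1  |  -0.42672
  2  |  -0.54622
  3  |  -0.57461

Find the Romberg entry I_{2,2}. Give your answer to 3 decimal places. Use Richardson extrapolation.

Richardson extrapolation on the trapezoidal column (denominator 4−1=3):
I_{1,1} = -0.42672 + (-0.42672 − 0.18512)/3 = -0.63067
I_{2,1} = -0.54622 + (-0.54622 − (-0.42672))/3 = -0.58605
I_{2,2} = (16·(-0.58605) − (-0.63067)) / 15 = -0.58308

-0.583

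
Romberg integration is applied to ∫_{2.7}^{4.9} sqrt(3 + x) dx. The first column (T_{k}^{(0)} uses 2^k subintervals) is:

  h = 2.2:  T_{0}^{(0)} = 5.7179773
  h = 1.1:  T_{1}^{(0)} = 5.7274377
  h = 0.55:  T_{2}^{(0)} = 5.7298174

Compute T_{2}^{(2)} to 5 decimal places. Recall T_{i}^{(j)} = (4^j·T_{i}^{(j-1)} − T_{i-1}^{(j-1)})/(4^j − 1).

5.73061

Richardson extrapolation on the trapezoidal column (denominator 4−1=3):
T_{1}^{(1)} = (4·5.7274377 − 5.7179773) / 3 = 5.7305912
T_{2}^{(1)} = 5.7298174 + (5.7298174 − 5.7274377)/3 = 5.7306106
T_{2}^{(2)} = 5.7306106 + (5.7306106 − 5.7305912)/15 = 5.7306119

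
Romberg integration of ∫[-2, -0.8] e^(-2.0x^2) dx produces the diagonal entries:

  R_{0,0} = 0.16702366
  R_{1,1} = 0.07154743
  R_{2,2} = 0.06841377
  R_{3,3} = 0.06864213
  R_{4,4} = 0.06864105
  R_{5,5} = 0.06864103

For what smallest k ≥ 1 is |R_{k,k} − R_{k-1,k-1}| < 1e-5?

k = 4

|R_{1,1} − R_{0,0}| = 0.09547623 ≥ 1e-5
|R_{2,2} − R_{1,1}| = 0.00313366 ≥ 1e-5
|R_{3,3} − R_{2,2}| = 0.00022836 ≥ 1e-5
|R_{4,4} − R_{3,3}| = 0.00000108 < 1e-5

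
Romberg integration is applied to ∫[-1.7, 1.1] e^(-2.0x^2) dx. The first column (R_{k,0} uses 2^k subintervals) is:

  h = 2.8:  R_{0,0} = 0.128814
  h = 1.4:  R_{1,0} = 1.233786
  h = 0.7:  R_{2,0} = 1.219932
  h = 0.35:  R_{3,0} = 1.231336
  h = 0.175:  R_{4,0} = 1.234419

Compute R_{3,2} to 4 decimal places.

Richardson extrapolation on the trapezoidal column (denominator 4−1=3):
R_{2,1} = (4·1.219932 − 1.233786) / 3 = 1.215314
R_{3,1} = 1.231336 + (1.231336 − 1.219932)/3 = 1.235137
R_{3,2} = (16·1.235137 − 1.215314) / 15 = 1.236459

1.2365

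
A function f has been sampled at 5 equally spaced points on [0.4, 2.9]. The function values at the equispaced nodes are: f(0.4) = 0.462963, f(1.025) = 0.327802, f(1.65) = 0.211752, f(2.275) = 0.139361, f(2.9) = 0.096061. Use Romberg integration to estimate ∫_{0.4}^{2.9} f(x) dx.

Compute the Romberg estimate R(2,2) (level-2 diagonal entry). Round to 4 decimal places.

R(0,0) (trapezoid, 1 panel, h=2.5000): 0.698780
R(1,0) (trapezoid, 2 panels, h=1.2500): 0.614080
R(2,0) (trapezoid, 4 panels, h=0.6250): 0.599017
R(1,1) = 0.614080 + (0.614080 − 0.698780)/3 = 0.585847
R(2,1) = 0.599017 + (0.599017 − 0.614080)/3 = 0.593996
R(2,2) = 0.593996 + (0.593996 − 0.585847)/15 = 0.594539

0.5945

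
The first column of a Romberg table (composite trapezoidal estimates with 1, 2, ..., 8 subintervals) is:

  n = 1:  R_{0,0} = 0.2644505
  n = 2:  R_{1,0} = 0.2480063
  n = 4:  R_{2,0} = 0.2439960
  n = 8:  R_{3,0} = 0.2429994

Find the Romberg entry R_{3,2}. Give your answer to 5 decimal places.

0.24267

Richardson extrapolation on the trapezoidal column (denominator 4−1=3):
R_{2,1} = (4·0.2439960 − 0.2480063) / 3 = 0.2426592
R_{3,1} = (4·0.2429994 − 0.2439960) / 3 = 0.2426672
R_{3,2} = (16·0.2426672 − 0.2426592) / 15 = 0.2426677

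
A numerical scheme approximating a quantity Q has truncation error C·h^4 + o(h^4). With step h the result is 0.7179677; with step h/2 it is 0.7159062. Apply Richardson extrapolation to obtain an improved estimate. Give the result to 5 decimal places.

Extrapolated value = (16·A(h/2) − A(h)) / (16 − 1)
= (16·0.7159062 − 0.7179677) / 15
= 10.7365315 / 15 = 0.7157688

0.71577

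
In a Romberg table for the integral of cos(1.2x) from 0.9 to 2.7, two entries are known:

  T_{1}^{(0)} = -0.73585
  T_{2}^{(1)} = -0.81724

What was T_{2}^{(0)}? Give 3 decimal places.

From T_{2}^{(1)} = (4·T_{2}^{(0)} − T_{1}^{(0)})/3, solve for T_{2}^{(0)}:
4·T_{2}^{(0)} = 3·(-0.81724) + (-0.73585) = -3.18757
T_{2}^{(0)} = -0.79689

-0.797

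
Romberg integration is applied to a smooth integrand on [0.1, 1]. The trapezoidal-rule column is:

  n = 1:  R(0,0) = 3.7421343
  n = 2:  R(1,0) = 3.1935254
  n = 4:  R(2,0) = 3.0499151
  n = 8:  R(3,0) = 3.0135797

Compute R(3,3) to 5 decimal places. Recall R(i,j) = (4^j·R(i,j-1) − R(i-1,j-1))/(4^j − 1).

R(1,1) = 3.1935254 + (3.1935254 − 3.7421343)/3 = 3.0106558
R(2,1) = (4·3.0499151 − 3.1935254) / 3 = 3.0020450
R(3,1) = 3.0135797 + (3.0135797 − 3.0499151)/3 = 3.0014679
R(2,2) = 3.0020450 + (3.0020450 − 3.0106558)/15 = 3.0014709
R(3,2) = 3.0014679 + (3.0014679 − 3.0020450)/15 = 3.0014294
R(3,3) = 3.0014294 + (3.0014294 − 3.0014709)/63 = 3.0014287

3.00143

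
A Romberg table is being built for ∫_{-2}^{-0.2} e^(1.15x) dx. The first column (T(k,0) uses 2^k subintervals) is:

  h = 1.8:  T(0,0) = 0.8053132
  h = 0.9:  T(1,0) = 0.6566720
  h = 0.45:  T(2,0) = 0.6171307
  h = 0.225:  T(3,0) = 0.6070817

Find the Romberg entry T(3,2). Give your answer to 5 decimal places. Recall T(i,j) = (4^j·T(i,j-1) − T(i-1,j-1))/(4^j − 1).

Richardson extrapolation on the trapezoidal column (denominator 4−1=3):
T(2,1) = 0.6171307 + (0.6171307 − 0.6566720)/3 = 0.6039503
T(3,1) = (4·0.6070817 − 0.6171307) / 3 = 0.6037320
T(3,2) = 0.6037320 + (0.6037320 − 0.6039503)/15 = 0.6037174

0.60372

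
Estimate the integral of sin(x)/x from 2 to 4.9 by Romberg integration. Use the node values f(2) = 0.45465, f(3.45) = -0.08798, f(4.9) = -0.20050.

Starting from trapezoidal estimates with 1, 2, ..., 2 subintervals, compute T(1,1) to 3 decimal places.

-0.047

T(0,0) (trapezoid, 1 panel, h=2.9000): 0.36852
T(1,0) (trapezoid, 2 panels, h=1.4500): 0.05669
T(1,1) = 0.05669 + (0.05669 − 0.36852)/3 = -0.04725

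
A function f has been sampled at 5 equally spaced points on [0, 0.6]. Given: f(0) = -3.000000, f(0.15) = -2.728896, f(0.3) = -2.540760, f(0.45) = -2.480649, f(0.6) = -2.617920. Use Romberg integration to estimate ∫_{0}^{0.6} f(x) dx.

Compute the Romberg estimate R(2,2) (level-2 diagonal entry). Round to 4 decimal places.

-1.5768

R(0,0) (trapezoid, 1 panel, h=0.6000): -1.685376
R(1,0) (trapezoid, 2 panels, h=0.3000): -1.604916
R(2,0) (trapezoid, 4 panels, h=0.1500): -1.583890
R(1,1) = -1.604916 + (-1.604916 − (-1.685376))/3 = -1.578096
R(2,1) = -1.583890 + (-1.583890 − (-1.604916))/3 = -1.576881
R(2,2) = -1.576881 + (-1.576881 − (-1.578096))/15 = -1.576800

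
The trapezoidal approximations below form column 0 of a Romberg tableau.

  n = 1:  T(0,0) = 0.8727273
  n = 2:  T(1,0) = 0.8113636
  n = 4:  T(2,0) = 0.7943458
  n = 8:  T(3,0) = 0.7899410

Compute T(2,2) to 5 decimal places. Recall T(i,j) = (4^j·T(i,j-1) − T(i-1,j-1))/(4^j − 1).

Richardson extrapolation on the trapezoidal column (denominator 4−1=3):
T(1,1) = 0.8113636 + (0.8113636 − 0.8727273)/3 = 0.7909090
T(2,1) = 0.7943458 + (0.7943458 − 0.8113636)/3 = 0.7886732
T(2,2) = 0.7886732 + (0.7886732 − 0.7909090)/15 = 0.7885241

0.78852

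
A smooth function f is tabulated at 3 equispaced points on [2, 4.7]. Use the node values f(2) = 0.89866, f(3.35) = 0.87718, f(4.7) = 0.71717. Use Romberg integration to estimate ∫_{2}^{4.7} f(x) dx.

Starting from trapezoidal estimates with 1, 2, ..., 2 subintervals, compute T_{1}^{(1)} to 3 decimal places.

2.306

T_{0}^{(0)} (trapezoid, 1 panel, h=2.7000): 2.18137
T_{1}^{(0)} (trapezoid, 2 panels, h=1.3500): 2.27488
T_{1}^{(1)} = 2.27488 + (2.27488 − 2.18137)/3 = 2.30605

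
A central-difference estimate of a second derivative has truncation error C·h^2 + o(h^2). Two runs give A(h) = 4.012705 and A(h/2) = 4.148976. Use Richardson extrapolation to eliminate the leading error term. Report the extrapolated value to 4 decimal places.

The leading error scales as h^2; refining by a factor of 2 reduces it by 2^2 = 4.
Extrapolated value = (4·A(h/2) − A(h)) / (4 − 1)
= (4·4.148976 − 4.012705) / 3
= 12.583199 / 3 = 4.194400

4.1944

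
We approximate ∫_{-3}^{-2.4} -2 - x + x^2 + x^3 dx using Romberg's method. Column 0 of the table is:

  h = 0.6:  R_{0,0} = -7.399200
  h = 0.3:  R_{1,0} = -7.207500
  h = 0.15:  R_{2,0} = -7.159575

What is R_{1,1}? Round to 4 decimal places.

-7.1436

Richardson extrapolation on the trapezoidal column (denominator 4−1=3):
R_{1,1} = (4·(-7.207500) − (-7.399200)) / 3 = -7.143600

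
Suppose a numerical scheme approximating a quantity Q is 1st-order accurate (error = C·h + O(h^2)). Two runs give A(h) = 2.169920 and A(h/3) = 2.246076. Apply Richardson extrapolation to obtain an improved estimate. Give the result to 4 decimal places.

The leading error scales as h; refining by a factor of 3 reduces it by 3^1 = 3.
Extrapolated value = (3·A(h/3) − A(h)) / (3 − 1)
= (3·2.246076 − 2.169920) / 2
= 4.568308 / 2 = 2.284154

2.2842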